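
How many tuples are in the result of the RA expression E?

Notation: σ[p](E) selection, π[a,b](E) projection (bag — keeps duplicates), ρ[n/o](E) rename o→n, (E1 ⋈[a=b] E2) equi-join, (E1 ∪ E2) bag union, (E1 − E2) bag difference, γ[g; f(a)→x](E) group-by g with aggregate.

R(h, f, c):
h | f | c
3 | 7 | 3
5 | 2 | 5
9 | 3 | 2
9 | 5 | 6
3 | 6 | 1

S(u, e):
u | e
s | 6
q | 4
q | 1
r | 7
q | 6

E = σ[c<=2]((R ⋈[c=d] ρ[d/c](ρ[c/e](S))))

Per-node cardinality:
  R → 5
  S → 5
  ρ[c/e](S) → 5
  ρ[d/c](ρ[c/e](S)) → 5
  (R ⋈[c=d] ρ[d/c](ρ[c/e](S))) → 3
  σ[c<=2]((R ⋈[c=d] ρ[d/c](ρ[c/e](S)))) → 1

|E| = 1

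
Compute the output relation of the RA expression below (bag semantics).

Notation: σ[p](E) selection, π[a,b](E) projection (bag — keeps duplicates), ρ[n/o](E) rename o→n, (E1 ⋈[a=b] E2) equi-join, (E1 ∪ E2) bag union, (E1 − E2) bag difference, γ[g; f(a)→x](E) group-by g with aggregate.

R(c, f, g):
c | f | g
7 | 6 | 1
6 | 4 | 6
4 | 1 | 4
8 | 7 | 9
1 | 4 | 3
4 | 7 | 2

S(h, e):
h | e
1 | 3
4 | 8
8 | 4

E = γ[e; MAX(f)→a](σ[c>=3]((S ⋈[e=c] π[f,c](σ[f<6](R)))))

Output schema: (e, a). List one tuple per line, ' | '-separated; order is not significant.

Subexpression sizes:
  S → 3
  R → 6
  σ[f<6](R) → 3
  π[f,c](σ[f<6](R)) → 3
  (S ⋈[e=c] π[f,c](σ[f<6](R))) → 1
  σ[c>=3]((S ⋈[e=c] π[f,c](σ[f<6](R)))) → 1
  γ[e; MAX(f)→a](σ[c>=3]((S ⋈[e=c] π[f,c](σ[f<6](R))))) → 1

== RESULT ==
e | a
4 | 1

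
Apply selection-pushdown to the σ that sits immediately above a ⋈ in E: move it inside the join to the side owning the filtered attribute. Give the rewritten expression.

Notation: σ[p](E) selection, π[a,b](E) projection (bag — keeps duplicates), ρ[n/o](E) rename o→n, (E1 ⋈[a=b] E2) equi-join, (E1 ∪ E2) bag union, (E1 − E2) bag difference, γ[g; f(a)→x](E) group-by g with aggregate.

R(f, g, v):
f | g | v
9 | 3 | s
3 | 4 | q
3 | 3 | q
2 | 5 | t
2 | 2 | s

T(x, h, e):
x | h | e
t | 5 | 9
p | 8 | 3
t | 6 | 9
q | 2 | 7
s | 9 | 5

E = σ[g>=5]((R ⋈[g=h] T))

σ filters on g, owned by the left side.
E' = (σ[g>=5](R) ⋈[g=h] T)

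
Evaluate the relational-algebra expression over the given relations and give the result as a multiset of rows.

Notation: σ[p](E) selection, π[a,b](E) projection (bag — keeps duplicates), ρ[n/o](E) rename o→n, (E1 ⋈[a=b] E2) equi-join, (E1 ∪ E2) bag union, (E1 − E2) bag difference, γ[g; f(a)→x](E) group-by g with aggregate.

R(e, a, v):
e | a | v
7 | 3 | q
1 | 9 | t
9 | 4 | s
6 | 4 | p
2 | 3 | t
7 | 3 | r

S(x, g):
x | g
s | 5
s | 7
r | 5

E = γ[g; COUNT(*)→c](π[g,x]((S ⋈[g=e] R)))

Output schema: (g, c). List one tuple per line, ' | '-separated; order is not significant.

Row counts bottom-up:
  S → 3
  R → 6
  (S ⋈[g=e] R) → 2
  π[g,x]((S ⋈[g=e] R)) → 2
  γ[g; COUNT(*)→c](π[g,x]((S ⋈[g=e] R))) → 1

== RESULT ==
g | c
7 | 2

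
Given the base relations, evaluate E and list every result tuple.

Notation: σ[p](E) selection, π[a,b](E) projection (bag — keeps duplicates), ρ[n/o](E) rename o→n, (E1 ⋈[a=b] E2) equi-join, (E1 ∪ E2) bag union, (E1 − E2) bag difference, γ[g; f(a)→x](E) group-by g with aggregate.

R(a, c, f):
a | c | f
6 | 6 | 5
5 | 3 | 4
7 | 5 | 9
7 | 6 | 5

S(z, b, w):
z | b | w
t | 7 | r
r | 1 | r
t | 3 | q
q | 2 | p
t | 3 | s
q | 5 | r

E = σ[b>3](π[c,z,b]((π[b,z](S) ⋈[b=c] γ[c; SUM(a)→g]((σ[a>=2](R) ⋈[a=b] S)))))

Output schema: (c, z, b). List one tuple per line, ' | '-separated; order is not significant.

Row counts bottom-up:
  S → 6
  π[b,z](S) → 6
  R → 4
  σ[a>=2](R) → 4
  S → 6
  (σ[a>=2](R) ⋈[a=b] S) → 3
  γ[c; SUM(a)→g]((σ[a>=2](R) ⋈[a=b] S)) → 3
  (π[b,z](S) ⋈[b=c] γ[c; SUM(a)→g]((σ[a>=2](R) ⋈[a=b] S))) → 3
  π[c,z,b]((π[b,z](S) ⋈[b=c] γ[c; SUM(a)→g]((σ[a>=2](R) ⋈[a=b] S)))) → 3
  σ[b>3](π[c,z,b]((π[b,z](S) ⋈[b=c] γ[c; SUM(a)→g]((σ[a>=2](R) ⋈[a=b] S))))) → 1

== RESULT ==
c | z | b
5 | q | 5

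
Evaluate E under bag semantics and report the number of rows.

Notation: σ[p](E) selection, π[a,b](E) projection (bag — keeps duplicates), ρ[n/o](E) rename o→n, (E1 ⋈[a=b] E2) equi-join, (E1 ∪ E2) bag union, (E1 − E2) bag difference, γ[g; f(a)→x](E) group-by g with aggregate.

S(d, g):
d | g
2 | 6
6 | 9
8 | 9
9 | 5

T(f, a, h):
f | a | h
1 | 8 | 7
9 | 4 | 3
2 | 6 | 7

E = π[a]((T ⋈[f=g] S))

Stepwise |·|:
  T → 3
  S → 4
  (T ⋈[f=g] S) → 2
  π[a]((T ⋈[f=g] S)) → 2

|E| = 2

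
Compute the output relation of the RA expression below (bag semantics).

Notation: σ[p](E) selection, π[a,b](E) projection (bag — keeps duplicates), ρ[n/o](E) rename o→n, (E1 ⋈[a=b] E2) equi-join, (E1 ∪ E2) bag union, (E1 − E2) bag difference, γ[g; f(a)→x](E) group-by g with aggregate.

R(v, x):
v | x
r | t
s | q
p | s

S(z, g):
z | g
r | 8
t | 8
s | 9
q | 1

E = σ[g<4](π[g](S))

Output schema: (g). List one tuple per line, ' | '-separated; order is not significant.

Row counts bottom-up:
  S → 4
  π[g](S) → 4
  σ[g<4](π[g](S)) → 1

== RESULT ==
g
1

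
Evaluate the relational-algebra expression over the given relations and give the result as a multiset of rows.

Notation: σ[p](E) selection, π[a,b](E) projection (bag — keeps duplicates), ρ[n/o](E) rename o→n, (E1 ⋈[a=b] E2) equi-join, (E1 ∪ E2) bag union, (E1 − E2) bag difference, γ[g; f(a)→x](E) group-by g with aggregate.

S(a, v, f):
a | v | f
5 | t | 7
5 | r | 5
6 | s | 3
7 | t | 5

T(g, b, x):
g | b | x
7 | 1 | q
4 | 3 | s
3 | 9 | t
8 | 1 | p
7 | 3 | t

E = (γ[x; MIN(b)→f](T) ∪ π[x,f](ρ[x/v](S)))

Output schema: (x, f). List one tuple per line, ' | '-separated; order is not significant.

Row counts bottom-up:
  T → 5
  γ[x; MIN(b)→f](T) → 4
  S → 4
  ρ[x/v](S) → 4
  π[x,f](ρ[x/v](S)) → 4
  (γ[x; MIN(b)→f](T) ∪ π[x,f](ρ[x/v](S))) → 8

== RESULT ==
x | f
p | 1
q | 1
r | 5
s | 3
s | 3
t | 3
t | 5
t | 7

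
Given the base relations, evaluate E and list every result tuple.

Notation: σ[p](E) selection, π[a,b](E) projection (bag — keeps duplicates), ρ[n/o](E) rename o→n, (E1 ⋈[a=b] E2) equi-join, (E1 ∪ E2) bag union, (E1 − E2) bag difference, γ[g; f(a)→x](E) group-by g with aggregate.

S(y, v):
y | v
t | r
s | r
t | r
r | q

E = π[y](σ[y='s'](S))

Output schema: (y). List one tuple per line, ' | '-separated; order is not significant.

Stepwise |·|:
  S → 4
  σ[y='s'](S) → 1
  π[y](σ[y='s'](S)) → 1

== RESULT ==
y
s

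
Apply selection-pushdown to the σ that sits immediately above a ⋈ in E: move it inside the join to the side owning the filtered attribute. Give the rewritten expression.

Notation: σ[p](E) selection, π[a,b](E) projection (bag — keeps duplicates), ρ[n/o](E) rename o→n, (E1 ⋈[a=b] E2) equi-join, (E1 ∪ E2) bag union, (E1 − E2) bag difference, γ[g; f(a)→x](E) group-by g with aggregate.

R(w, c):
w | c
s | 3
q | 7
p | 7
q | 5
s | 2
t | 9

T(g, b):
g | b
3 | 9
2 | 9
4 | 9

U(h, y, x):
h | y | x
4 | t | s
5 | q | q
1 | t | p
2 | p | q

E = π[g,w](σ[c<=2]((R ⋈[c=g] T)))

σ filters on c, owned by the left side.
E' = π[g,w]((σ[c<=2](R) ⋈[c=g] T))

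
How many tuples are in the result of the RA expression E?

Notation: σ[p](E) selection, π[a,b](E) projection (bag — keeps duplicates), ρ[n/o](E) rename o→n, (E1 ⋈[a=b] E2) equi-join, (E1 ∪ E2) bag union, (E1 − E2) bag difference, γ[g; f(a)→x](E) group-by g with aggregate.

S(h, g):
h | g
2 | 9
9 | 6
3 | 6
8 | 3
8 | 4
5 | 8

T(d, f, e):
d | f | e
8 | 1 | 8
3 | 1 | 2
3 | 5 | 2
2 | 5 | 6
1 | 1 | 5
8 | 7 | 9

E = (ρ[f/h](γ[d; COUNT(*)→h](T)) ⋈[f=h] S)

Subexpression sizes:
  T → 6
  γ[d; COUNT(*)→h](T) → 4
  ρ[f/h](γ[d; COUNT(*)→h](T)) → 4
  S → 6
  (ρ[f/h](γ[d; COUNT(*)→h](T)) ⋈[f=h] S) → 2

|E| = 2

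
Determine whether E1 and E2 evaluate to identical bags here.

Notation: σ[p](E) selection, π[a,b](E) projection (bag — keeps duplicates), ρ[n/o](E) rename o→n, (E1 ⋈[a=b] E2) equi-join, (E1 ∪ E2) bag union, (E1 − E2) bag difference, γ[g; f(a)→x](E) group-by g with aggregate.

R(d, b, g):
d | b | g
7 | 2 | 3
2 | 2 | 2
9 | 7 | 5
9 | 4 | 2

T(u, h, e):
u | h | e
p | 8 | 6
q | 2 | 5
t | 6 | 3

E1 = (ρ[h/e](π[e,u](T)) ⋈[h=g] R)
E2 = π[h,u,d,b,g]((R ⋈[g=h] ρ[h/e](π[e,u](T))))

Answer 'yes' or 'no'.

E1 row counts bottom-up:
  T → 3
  π[e,u](T) → 3
  ρ[h/e](π[e,u](T)) → 3
  R → 4
  (ρ[h/e](π[e,u](T)) ⋈[h=g] R) → 2
E2 row counts bottom-up:
  R → 4
  T → 3
  π[e,u](T) → 3
  ρ[h/e](π[e,u](T)) → 3
  (R ⋈[g=h] ρ[h/e](π[e,u](T))) → 2
  π[h,u,d,b,g]((R ⋈[g=h] ρ[h/e](π[e,u](T)))) → 2

E1 and E2 produce the same multiset:
h | u | d | b | g
3 | t | 7 | 2 | 3
5 | q | 9 | 7 | 5

yes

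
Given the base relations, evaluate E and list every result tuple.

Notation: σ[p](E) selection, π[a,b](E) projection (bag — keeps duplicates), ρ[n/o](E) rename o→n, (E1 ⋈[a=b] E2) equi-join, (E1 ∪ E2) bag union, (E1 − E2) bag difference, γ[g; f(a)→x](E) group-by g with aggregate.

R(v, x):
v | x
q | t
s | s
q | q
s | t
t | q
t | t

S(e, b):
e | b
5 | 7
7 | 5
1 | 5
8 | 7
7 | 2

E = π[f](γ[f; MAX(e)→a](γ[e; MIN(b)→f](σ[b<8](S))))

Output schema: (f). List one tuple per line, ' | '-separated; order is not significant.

Subexpression sizes:
  S → 5
  σ[b<8](S) → 5
  γ[e; MIN(b)→f](σ[b<8](S)) → 4
  γ[f; MAX(e)→a](γ[e; MIN(b)→f](σ[b<8](S))) → 3
  π[f](γ[f; MAX(e)→a](γ[e; MIN(b)→f](σ[b<8](S)))) → 3

== RESULT ==
f
2
5
7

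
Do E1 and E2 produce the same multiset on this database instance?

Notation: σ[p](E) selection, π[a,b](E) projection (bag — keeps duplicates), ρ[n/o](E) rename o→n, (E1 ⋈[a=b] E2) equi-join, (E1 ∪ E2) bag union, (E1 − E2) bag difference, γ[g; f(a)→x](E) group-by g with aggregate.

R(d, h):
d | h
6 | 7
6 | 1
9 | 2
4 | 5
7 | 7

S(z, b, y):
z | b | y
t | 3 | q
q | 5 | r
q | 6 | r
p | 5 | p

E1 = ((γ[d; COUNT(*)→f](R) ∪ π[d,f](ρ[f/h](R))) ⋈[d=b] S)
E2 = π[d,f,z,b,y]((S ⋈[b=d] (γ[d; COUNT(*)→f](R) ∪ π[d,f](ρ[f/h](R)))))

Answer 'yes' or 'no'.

E1 stepwise |·|:
  R → 5
  γ[d; COUNT(*)→f](R) → 4
  R → 5
  ρ[f/h](R) → 5
  π[d,f](ρ[f/h](R)) → 5
  (γ[d; COUNT(*)→f](R) ∪ π[d,f](ρ[f/h](R))) → 9
  S → 4
  ((γ[d; COUNT(*)→f](R) ∪ π[d,f](ρ[f/h](R))) ⋈[d=b] S) → 3
E2 stepwise |·|:
  S → 4
  R → 5
  γ[d; COUNT(*)→f](R) → 4
  R → 5
  ρ[f/h](R) → 5
  π[d,f](ρ[f/h](R)) → 5
  (γ[d; COUNT(*)→f](R) ∪ π[d,f](ρ[f/h](R))) → 9
  (S ⋈[b=d] (γ[d; COUNT(*)→f](R) ∪ π[d,f](ρ[f/h](R)))) → 3
  π[d,f,z,b,y]((S ⋈[b=d] (γ[d; COUNT(*)→f](R) ∪ π[d,f](ρ[f/h](R))))) → 3

E1 and E2 produce the same multiset:
d | f | z | b | y
6 | 1 | q | 6 | r
6 | 2 | q | 6 | r
6 | 7 | q | 6 | r

yes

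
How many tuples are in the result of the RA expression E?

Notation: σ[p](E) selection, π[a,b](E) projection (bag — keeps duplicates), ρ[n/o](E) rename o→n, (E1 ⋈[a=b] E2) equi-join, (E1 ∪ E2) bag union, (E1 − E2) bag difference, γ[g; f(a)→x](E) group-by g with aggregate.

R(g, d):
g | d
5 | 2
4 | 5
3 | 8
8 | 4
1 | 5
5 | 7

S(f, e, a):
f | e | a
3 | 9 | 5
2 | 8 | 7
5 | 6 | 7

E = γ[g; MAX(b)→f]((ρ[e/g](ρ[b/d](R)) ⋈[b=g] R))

Row counts bottom-up:
  R → 6
  ρ[b/d](R) → 6
  ρ[e/g](ρ[b/d](R)) → 6
  R → 6
  (ρ[e/g](ρ[b/d](R)) ⋈[b=g] R) → 6
  γ[g; MAX(b)→f]((ρ[e/g](ρ[b/d](R)) ⋈[b=g] R)) → 3

|E| = 3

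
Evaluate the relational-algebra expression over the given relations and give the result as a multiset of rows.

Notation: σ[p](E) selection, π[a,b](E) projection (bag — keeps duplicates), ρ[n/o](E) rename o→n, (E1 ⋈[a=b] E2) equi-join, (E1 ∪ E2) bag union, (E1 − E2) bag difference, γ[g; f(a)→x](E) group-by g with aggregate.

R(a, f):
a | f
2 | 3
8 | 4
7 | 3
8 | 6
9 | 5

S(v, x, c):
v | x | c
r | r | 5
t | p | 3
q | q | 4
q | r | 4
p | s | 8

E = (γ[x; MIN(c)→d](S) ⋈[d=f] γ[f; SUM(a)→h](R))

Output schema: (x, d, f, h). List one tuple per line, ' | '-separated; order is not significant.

Per-node cardinality:
  S → 5
  γ[x; MIN(c)→d](S) → 4
  R → 5
  γ[f; SUM(a)→h](R) → 4
  (γ[x; MIN(c)→d](S) ⋈[d=f] γ[f; SUM(a)→h](R)) → 3

== RESULT ==
x | d | f | h
p | 3 | 3 | 9
q | 4 | 4 | 8
r | 4 | 4 | 8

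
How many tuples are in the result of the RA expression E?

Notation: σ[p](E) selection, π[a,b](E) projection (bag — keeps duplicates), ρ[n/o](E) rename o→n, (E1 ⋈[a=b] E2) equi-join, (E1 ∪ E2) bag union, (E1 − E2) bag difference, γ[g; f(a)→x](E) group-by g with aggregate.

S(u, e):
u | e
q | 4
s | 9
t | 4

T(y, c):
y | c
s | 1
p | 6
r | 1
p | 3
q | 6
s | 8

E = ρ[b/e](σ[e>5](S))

Subexpression sizes:
  S → 3
  σ[e>5](S) → 1
  ρ[b/e](σ[e>5](S)) → 1

|E| = 1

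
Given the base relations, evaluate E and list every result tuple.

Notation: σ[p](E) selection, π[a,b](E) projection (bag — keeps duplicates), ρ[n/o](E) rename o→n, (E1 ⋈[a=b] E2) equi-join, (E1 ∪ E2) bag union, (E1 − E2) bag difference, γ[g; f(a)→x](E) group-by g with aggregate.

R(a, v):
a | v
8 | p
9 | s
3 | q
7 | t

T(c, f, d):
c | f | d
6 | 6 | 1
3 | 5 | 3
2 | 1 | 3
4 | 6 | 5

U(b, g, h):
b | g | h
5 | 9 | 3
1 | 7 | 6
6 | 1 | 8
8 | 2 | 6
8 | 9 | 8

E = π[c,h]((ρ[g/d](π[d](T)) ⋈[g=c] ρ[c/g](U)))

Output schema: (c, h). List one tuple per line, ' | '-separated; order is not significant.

Subexpression sizes:
  T → 4
  π[d](T) → 4
  ρ[g/d](π[d](T)) → 4
  U → 5
  ρ[c/g](U) → 5
  (ρ[g/d](π[d](T)) ⋈[g=c] ρ[c/g](U)) → 1
  π[c,h]((ρ[g/d](π[d](T)) ⋈[g=c] ρ[c/g](U))) → 1

== RESULT ==
c | h
1 | 8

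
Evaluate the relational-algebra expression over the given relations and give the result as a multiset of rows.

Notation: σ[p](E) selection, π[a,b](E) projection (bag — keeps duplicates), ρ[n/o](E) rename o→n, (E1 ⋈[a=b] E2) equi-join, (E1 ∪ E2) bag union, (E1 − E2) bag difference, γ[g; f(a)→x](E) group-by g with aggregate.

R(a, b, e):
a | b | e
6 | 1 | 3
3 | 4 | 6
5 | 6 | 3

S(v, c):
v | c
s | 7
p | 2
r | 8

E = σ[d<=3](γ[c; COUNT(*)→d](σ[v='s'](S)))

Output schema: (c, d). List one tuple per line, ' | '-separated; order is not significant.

Row counts bottom-up:
  S → 3
  σ[v='s'](S) → 1
  γ[c; COUNT(*)→d](σ[v='s'](S)) → 1
  σ[d<=3](γ[c; COUNT(*)→d](σ[v='s'](S))) → 1

== RESULT ==
c | d
7 | 1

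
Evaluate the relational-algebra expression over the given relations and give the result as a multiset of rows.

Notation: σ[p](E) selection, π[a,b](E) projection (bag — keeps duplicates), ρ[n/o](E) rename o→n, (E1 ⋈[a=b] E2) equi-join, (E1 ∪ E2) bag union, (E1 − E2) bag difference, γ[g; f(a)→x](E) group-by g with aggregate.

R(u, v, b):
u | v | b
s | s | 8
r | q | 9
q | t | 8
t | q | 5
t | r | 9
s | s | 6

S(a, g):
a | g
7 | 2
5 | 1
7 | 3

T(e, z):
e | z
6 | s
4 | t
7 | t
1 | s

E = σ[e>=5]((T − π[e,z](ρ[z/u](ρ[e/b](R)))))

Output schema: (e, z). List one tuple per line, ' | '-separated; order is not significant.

Row counts bottom-up:
  T → 4
  R → 6
  ρ[e/b](R) → 6
  ρ[z/u](ρ[e/b](R)) → 6
  π[e,z](ρ[z/u](ρ[e/b](R))) → 6
  (T − π[e,z](ρ[z/u](ρ[e/b](R)))) → 3
  σ[e>=5]((T − π[e,z](ρ[z/u](ρ[e/b](R))))) → 1

== RESULT ==
e | z
7 | t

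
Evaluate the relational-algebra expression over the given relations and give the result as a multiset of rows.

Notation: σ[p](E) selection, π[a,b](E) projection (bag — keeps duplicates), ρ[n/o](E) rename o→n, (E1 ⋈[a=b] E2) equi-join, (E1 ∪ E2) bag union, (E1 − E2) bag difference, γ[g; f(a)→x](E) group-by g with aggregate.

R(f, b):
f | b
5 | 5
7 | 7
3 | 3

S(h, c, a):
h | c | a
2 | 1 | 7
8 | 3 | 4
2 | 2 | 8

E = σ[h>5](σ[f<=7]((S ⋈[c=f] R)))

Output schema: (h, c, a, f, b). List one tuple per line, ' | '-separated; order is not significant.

Row counts bottom-up:
  S → 3
  R → 3
  (S ⋈[c=f] R) → 1
  σ[f<=7]((S ⋈[c=f] R)) → 1
  σ[h>5](σ[f<=7]((S ⋈[c=f] R))) → 1

== RESULT ==
h | c | a | f | b
8 | 3 | 4 | 3 | 3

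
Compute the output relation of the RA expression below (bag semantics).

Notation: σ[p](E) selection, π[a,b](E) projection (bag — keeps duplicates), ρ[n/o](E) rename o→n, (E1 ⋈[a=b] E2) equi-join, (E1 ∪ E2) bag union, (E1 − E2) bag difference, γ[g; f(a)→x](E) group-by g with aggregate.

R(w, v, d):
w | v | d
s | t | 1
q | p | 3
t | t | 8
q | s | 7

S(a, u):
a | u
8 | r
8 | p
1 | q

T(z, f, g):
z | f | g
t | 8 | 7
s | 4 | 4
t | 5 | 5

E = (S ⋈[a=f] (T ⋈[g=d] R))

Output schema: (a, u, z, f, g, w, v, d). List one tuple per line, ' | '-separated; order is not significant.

Per-node cardinality:
  S → 3
  T → 3
  R → 4
  (T ⋈[g=d] R) → 1
  (S ⋈[a=f] (T ⋈[g=d] R)) → 2

== RESULT ==
a | u | z | f | g | w | v | d
8 | p | t | 8 | 7 | q | s | 7
8 | r | t | 8 | 7 | q | s | 7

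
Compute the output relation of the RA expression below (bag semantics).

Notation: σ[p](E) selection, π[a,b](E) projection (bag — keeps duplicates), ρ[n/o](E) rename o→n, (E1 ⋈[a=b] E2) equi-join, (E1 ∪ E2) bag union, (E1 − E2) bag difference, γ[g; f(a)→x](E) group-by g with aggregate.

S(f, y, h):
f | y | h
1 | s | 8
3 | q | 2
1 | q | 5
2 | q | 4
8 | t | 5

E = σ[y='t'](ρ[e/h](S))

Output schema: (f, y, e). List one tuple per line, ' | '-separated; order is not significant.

Row counts bottom-up:
  S → 5
  ρ[e/h](S) → 5
  σ[y='t'](ρ[e/h](S)) → 1

== RESULT ==
f | y | e
8 | t | 5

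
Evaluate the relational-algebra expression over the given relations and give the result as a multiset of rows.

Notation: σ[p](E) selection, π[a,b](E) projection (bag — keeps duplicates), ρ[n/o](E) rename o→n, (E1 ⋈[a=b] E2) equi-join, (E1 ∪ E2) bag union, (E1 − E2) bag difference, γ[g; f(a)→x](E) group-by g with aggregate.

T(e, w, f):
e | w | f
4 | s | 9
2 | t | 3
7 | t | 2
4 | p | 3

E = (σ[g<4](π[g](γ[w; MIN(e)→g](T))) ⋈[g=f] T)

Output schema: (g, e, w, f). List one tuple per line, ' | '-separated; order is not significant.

Stepwise |·|:
  T → 4
  γ[w; MIN(e)→g](T) → 3
  π[g](γ[w; MIN(e)→g](T)) → 3
  σ[g<4](π[g](γ[w; MIN(e)→g](T))) → 1
  T → 4
  (σ[g<4](π[g](γ[w; MIN(e)→g](T))) ⋈[g=f] T) → 1

== RESULT ==
g | e | w | f
2 | 7 | t | 2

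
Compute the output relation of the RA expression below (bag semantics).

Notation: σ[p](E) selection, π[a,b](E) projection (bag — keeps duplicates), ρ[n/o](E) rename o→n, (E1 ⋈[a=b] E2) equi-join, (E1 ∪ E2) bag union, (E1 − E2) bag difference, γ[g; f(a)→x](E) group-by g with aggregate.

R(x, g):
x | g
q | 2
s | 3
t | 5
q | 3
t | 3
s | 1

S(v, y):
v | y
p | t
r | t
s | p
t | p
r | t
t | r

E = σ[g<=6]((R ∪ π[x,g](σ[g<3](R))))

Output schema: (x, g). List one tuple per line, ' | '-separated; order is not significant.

Per-node cardinality:
  R → 6
  R → 6
  σ[g<3](R) → 2
  π[x,g](σ[g<3](R)) → 2
  (R ∪ π[x,g](σ[g<3](R))) → 8
  σ[g<=6]((R ∪ π[x,g](σ[g<3](R)))) → 8

== RESULT ==
x | g
q | 2
q | 2
q | 3
s | 1
s | 1
s | 3
t | 3
t | 5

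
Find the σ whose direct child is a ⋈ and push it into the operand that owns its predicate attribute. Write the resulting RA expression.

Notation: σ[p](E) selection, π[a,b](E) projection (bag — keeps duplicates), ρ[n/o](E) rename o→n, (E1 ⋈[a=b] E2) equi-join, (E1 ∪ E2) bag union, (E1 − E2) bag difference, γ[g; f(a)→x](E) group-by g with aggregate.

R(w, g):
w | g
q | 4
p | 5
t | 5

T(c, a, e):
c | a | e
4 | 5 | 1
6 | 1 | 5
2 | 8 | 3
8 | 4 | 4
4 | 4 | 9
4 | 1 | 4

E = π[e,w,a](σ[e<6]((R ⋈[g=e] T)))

σ filters on e, owned by the right side.
E' = π[e,w,a]((R ⋈[g=e] σ[e<6](T)))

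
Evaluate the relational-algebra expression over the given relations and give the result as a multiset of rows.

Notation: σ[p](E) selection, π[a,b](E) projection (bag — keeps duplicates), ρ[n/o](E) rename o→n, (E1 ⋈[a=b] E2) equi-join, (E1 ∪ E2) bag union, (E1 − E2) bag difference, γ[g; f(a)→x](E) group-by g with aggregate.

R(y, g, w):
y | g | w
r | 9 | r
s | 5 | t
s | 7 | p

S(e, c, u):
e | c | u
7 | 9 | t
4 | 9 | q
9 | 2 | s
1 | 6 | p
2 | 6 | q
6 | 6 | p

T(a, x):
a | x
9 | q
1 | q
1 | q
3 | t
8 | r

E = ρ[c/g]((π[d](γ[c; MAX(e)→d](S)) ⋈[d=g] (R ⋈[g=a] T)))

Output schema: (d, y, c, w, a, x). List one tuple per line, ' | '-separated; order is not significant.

Per-node cardinality:
  S → 6
  γ[c; MAX(e)→d](S) → 3
  π[d](γ[c; MAX(e)→d](S)) → 3
  R → 3
  T → 5
  (R ⋈[g=a] T) → 1
  (π[d](γ[c; MAX(e)→d](S)) ⋈[d=g] (R ⋈[g=a] T)) → 1
  ρ[c/g]((π[d](γ[c; MAX(e)→d](S)) ⋈[d=g] (R ⋈[g=a] T))) → 1

== RESULT ==
d | y | c | w | a | x
9 | r | 9 | r | 9 | q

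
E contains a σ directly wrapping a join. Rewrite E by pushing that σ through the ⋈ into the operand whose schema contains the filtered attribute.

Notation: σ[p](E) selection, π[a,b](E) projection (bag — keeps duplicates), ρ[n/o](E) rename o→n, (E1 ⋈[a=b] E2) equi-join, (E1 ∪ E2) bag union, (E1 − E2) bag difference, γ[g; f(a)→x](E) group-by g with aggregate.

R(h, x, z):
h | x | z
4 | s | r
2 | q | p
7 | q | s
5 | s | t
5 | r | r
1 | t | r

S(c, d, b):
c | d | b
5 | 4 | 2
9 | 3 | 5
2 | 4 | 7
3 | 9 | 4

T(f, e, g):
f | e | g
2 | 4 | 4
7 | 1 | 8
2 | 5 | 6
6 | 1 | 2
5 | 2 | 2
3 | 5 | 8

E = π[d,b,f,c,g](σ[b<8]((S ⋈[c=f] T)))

σ filters on b, owned by the left side.
E' = π[d,b,f,c,g]((σ[b<8](S) ⋈[c=f] T))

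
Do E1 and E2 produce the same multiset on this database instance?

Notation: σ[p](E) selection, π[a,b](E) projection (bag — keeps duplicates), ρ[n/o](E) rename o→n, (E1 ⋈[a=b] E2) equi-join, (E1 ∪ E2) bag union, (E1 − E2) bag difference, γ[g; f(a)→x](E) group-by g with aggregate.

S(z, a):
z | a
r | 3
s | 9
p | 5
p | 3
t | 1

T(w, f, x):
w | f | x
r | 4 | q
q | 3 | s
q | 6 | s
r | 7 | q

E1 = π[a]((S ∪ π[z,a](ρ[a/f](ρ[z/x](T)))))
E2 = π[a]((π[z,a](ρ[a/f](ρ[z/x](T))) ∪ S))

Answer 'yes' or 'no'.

E1 subexpression sizes:
  S → 5
  T → 4
  ρ[z/x](T) → 4
  ρ[a/f](ρ[z/x](T)) → 4
  π[z,a](ρ[a/f](ρ[z/x](T))) → 4
  (S ∪ π[z,a](ρ[a/f](ρ[z/x](T)))) → 9
  π[a]((S ∪ π[z,a](ρ[a/f](ρ[z/x](T))))) → 9
E2 subexpression sizes:
  T → 4
  ρ[z/x](T) → 4
  ρ[a/f](ρ[z/x](T)) → 4
  π[z,a](ρ[a/f](ρ[z/x](T))) → 4
  S → 5
  (π[z,a](ρ[a/f](ρ[z/x](T))) ∪ S) → 9
  π[a]((π[z,a](ρ[a/f](ρ[z/x](T))) ∪ S)) → 9

E1 and E2 produce the same multiset:
a
1
3
3
3
4
5
6
7
9

yes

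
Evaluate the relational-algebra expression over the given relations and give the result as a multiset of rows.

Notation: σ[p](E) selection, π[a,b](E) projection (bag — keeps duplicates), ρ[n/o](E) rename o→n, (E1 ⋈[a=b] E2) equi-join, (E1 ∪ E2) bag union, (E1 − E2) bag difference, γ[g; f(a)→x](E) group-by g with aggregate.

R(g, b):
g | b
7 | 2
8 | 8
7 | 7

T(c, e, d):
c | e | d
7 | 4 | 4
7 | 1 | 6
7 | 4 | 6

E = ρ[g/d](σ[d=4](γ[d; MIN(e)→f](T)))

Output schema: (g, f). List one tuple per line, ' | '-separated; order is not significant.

Row counts bottom-up:
  T → 3
  γ[d; MIN(e)→f](T) → 2
  σ[d=4](γ[d; MIN(e)→f](T)) → 1
  ρ[g/d](σ[d=4](γ[d; MIN(e)→f](T))) → 1

== RESULT ==
g | f
4 | 4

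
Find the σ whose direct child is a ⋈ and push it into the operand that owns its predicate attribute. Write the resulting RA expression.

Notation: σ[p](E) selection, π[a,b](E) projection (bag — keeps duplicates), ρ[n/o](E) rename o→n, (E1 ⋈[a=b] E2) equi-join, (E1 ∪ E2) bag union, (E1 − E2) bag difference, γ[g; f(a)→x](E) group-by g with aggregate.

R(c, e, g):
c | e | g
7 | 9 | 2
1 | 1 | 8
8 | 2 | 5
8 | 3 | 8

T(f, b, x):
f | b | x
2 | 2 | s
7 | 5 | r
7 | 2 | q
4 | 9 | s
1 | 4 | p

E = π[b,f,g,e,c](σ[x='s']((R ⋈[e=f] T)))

σ filters on x, owned by the right side.
E' = π[b,f,g,e,c]((R ⋈[e=f] σ[x='s'](T)))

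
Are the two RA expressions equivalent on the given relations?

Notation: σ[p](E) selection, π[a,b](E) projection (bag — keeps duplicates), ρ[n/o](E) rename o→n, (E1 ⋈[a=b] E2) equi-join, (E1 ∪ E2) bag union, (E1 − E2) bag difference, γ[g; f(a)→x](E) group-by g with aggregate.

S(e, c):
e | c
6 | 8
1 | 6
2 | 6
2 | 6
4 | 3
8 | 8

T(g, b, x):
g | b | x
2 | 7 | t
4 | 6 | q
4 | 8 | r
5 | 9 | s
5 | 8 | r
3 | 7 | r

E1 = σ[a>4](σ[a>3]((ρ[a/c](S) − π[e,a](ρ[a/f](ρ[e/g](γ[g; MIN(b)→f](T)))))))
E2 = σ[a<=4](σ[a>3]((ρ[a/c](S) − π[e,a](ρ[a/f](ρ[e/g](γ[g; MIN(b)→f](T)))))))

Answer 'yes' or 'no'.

E1 stepwise |·|:
  S → 6
  ρ[a/c](S) → 6
  T → 6
  γ[g; MIN(b)→f](T) → 4
  ρ[e/g](γ[g; MIN(b)→f](T)) → 4
  ρ[a/f](ρ[e/g](γ[g; MIN(b)→f](T))) → 4
  π[e,a](ρ[a/f](ρ[e/g](γ[g; MIN(b)→f](T)))) → 4
  (ρ[a/c](S) − π[e,a](ρ[a/f](ρ[e/g](γ[g; MIN(b)→f](T))))) → 6
  σ[a>3]((ρ[a/c](S) − π[e,a](ρ[a/f](ρ[e/g](γ[g; MIN(b)→f](T)))))) → 5
  σ[a>4](σ[a>3]((ρ[a/c](S) − π[e,a](ρ[a/f](ρ[e/g](γ[g; MIN(b)→f](T))))))) → 5
E2 stepwise |·|:
  S → 6
  ρ[a/c](S) → 6
  T → 6
  γ[g; MIN(b)→f](T) → 4
  ρ[e/g](γ[g; MIN(b)→f](T)) → 4
  ρ[a/f](ρ[e/g](γ[g; MIN(b)→f](T))) → 4
  π[e,a](ρ[a/f](ρ[e/g](γ[g; MIN(b)→f](T)))) → 4
  (ρ[a/c](S) − π[e,a](ρ[a/f](ρ[e/g](γ[g; MIN(b)→f](T))))) → 6
  σ[a>3]((ρ[a/c](S) − π[e,a](ρ[a/f](ρ[e/g](γ[g; MIN(b)→f](T)))))) → 5
  σ[a<=4](σ[a>3]((ρ[a/c](S) − π[e,a](ρ[a/f](ρ[e/g](γ[g; MIN(b)→f](T))))))) → 0

E1 result:
e | a
1 | 6
2 | 6
2 | 6
6 | 8
8 | 8
E2 result:
e | a
(0 rows)
Witness: (8, 8) appears 1× in E1 but 0× in E2.

no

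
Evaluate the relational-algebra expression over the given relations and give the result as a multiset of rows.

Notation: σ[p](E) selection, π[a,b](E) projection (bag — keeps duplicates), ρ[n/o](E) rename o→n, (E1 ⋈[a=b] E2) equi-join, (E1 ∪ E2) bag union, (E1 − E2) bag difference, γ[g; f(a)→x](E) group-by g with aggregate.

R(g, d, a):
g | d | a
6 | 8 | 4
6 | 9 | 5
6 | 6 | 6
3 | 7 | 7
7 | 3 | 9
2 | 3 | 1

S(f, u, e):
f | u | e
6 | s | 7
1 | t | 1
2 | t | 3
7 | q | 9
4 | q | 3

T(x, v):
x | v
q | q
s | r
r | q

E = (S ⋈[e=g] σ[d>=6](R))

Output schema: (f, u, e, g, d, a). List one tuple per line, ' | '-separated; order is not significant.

Per-node cardinality:
  S → 5
  R → 6
  σ[d>=6](R) → 4
  (S ⋈[e=g] σ[d>=6](R)) → 2

== RESULT ==
f | u | e | g | d | a
2 | t | 3 | 3 | 7 | 7
4 | q | 3 | 3 | 7 | 7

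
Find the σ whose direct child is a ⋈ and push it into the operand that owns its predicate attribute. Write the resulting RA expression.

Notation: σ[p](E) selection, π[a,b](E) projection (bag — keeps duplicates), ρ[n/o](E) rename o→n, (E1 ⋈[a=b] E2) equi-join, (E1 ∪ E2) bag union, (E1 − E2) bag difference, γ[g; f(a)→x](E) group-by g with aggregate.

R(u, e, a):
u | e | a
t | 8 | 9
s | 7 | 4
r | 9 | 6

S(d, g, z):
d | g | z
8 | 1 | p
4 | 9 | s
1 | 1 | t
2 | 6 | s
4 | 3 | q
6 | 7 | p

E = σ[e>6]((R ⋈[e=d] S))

σ filters on e, owned by the left side.
E' = (σ[e>6](R) ⋈[e=d] S)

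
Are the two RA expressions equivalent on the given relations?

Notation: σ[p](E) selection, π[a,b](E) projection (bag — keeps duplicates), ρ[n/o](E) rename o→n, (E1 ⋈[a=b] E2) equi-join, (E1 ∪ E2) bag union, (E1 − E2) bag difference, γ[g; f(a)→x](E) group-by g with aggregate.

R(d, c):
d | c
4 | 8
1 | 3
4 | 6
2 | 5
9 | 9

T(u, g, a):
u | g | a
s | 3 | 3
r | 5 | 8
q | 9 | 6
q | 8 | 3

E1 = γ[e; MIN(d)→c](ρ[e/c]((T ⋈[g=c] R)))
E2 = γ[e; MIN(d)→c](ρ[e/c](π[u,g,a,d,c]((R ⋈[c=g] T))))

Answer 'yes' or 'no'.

E1 row counts bottom-up:
  T → 4
  R → 5
  (T ⋈[g=c] R) → 4
  ρ[e/c]((T ⋈[g=c] R)) → 4
  γ[e; MIN(d)→c](ρ[e/c]((T ⋈[g=c] R))) → 4
E2 row counts bottom-up:
  R → 5
  T → 4
  (R ⋈[c=g] T) → 4
  π[u,g,a,d,c]((R ⋈[c=g] T)) → 4
  ρ[e/c](π[u,g,a,d,c]((R ⋈[c=g] T))) → 4
  γ[e; MIN(d)→c](ρ[e/c](π[u,g,a,d,c]((R ⋈[c=g] T)))) → 4

E1 and E2 produce the same multiset:
e | c
3 | 1
5 | 2
8 | 4
9 | 9

yes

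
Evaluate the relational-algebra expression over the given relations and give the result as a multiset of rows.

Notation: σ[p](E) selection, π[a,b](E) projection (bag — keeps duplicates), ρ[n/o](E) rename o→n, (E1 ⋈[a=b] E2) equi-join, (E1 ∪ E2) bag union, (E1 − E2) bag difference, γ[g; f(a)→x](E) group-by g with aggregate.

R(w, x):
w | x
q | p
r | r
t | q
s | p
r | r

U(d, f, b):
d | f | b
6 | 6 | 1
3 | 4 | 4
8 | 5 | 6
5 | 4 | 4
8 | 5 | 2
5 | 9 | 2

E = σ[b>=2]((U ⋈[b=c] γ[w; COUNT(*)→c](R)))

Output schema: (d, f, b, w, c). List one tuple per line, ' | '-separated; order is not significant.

Subexpression sizes:
  U → 6
  R → 5
  γ[w; COUNT(*)→c](R) → 4
  (U ⋈[b=c] γ[w; COUNT(*)→c](R)) → 5
  σ[b>=2]((U ⋈[b=c] γ[w; COUNT(*)→c](R))) → 2

== RESULT ==
d | f | b | w | c
5 | 9 | 2 | r | 2
8 | 5 | 2 | r | 2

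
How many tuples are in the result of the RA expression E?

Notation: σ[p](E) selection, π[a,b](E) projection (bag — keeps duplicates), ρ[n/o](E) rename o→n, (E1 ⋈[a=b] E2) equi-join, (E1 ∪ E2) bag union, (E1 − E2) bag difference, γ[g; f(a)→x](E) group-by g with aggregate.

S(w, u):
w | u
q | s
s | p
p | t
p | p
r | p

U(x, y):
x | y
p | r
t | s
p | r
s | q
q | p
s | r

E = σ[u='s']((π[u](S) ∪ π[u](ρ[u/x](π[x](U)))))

Subexpression sizes:
  S → 5
  π[u](S) → 5
  U → 6
  π[x](U) → 6
  ρ[u/x](π[x](U)) → 6
  π[u](ρ[u/x](π[x](U))) → 6
  (π[u](S) ∪ π[u](ρ[u/x](π[x](U)))) → 11
  σ[u='s']((π[u](S) ∪ π[u](ρ[u/x](π[x](U))))) → 3

|E| = 3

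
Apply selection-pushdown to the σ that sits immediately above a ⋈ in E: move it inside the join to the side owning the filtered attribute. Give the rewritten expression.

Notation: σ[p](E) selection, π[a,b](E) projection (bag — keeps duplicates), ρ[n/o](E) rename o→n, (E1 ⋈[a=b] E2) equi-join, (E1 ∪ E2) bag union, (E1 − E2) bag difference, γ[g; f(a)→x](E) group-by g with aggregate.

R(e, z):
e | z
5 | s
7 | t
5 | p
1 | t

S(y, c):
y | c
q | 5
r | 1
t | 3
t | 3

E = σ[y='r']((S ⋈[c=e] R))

σ filters on y, owned by the left side.
E' = (σ[y='r'](S) ⋈[c=e] R)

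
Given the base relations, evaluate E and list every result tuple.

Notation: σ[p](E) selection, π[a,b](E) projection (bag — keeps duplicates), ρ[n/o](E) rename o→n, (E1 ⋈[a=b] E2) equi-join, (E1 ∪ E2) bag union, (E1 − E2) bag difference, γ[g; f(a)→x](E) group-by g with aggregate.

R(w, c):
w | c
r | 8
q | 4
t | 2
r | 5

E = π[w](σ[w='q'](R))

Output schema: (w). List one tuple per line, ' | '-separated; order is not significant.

Stepwise |·|:
  R → 4
  σ[w='q'](R) → 1
  π[w](σ[w='q'](R)) → 1

== RESULT ==
w
q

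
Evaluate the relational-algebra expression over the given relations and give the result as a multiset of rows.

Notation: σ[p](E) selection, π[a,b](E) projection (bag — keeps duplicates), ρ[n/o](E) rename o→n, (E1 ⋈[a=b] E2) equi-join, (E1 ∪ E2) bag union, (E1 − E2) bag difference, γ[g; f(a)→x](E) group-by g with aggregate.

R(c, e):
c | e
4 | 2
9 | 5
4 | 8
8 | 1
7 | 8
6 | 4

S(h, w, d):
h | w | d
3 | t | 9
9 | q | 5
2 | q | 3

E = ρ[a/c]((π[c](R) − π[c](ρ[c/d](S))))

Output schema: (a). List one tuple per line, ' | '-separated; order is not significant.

Per-node cardinality:
  R → 6
  π[c](R) → 6
  S → 3
  ρ[c/d](S) → 3
  π[c](ρ[c/d](S)) → 3
  (π[c](R) − π[c](ρ[c/d](S))) → 5
  ρ[a/c]((π[c](R) − π[c](ρ[c/d](S)))) → 5

== RESULT ==
a
4
4
6
7
8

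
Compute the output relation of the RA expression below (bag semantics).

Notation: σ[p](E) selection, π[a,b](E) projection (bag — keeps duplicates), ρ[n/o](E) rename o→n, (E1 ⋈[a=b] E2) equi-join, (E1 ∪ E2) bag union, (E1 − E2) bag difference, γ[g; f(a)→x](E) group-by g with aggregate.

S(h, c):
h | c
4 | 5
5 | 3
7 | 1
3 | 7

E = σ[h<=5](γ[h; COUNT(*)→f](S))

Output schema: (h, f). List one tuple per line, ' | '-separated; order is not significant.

Stepwise |·|:
  S → 4
  γ[h; COUNT(*)→f](S) → 4
  σ[h<=5](γ[h; COUNT(*)→f](S)) → 3

== RESULT ==
h | f
3 | 1
4 | 1
5 | 1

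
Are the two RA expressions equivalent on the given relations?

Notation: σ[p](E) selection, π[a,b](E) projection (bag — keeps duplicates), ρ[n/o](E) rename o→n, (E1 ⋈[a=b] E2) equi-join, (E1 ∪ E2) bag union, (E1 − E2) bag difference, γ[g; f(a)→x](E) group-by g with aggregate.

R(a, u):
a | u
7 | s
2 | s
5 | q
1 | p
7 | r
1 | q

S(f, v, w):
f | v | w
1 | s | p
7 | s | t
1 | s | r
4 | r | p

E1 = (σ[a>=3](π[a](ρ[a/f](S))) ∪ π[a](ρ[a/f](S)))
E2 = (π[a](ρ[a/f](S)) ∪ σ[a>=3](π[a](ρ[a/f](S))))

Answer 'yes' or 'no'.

E1 per-node cardinality:
  S → 4
  ρ[a/f](S) → 4
  π[a](ρ[a/f](S)) → 4
  σ[a>=3](π[a](ρ[a/f](S))) → 2
  S → 4
  ρ[a/f](S) → 4
  π[a](ρ[a/f](S)) → 4
  (σ[a>=3](π[a](ρ[a/f](S))) ∪ π[a](ρ[a/f](S))) → 6
E2 per-node cardinality:
  S → 4
  ρ[a/f](S) → 4
  π[a](ρ[a/f](S)) → 4
  S → 4
  ρ[a/f](S) → 4
  π[a](ρ[a/f](S)) → 4
  σ[a>=3](π[a](ρ[a/f](S))) → 2
  (π[a](ρ[a/f](S)) ∪ σ[a>=3](π[a](ρ[a/f](S)))) → 6

E1 and E2 produce the same multiset:
a
1
1
4
4
7
7

yes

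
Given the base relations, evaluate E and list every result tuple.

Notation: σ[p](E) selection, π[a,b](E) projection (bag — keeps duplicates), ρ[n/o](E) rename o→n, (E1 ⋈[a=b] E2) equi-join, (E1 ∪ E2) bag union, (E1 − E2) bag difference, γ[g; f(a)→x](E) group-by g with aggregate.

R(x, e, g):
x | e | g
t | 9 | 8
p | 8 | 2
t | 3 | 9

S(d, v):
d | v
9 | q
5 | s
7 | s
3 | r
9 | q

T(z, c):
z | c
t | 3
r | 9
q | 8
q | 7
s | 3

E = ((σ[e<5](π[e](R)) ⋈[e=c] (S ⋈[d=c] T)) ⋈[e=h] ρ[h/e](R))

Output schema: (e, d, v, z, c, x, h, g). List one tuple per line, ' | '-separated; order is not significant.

Per-node cardinality:
  R → 3
  π[e](R) → 3
  σ[e<5](π[e](R)) → 1
  S → 5
  T → 5
  (S ⋈[d=c] T) → 5
  (σ[e<5](π[e](R)) ⋈[e=c] (S ⋈[d=c] T)) → 2
  R → 3
  ρ[h/e](R) → 3
  ((σ[e<5](π[e](R)) ⋈[e=c] (S ⋈[d=c] T)) ⋈[e=h] ρ[h/e](R)) → 2

== RESULT ==
e | d | v | z | c | x | h | g
3 | 3 | r | s | 3 | t | 3 | 9
3 | 3 | r | t | 3 | t | 3 | 9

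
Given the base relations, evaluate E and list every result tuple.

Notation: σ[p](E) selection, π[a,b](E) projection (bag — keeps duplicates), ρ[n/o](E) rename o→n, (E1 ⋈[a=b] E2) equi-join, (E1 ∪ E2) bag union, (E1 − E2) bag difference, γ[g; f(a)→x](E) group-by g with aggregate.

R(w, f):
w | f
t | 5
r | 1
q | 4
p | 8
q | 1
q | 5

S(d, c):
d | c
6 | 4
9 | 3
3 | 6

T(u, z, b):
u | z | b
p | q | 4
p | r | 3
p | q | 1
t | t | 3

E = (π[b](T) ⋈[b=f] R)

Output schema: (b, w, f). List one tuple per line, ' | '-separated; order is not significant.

Stepwise |·|:
  T → 4
  π[b](T) → 4
  R → 6
  (π[b](T) ⋈[b=f] R) → 3

== RESULT ==
b | w | f
1 | q | 1
1 | r | 1
4 | q | 4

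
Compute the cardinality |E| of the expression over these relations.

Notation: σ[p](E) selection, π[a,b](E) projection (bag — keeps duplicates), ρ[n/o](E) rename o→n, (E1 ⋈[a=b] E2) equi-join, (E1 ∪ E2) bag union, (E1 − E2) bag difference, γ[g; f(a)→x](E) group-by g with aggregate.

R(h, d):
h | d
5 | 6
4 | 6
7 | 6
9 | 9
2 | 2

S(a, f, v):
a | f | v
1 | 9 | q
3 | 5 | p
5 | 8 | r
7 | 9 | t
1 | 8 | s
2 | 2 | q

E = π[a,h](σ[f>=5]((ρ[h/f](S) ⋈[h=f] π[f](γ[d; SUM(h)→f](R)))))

Row counts bottom-up:
  S → 6
  ρ[h/f](S) → 6
  R → 5
  γ[d; SUM(h)→f](R) → 3
  π[f](γ[d; SUM(h)→f](R)) → 3
  (ρ[h/f](S) ⋈[h=f] π[f](γ[d; SUM(h)→f](R))) → 3
  σ[f>=5]((ρ[h/f](S) ⋈[h=f] π[f](γ[d; SUM(h)→f](R)))) → 2
  π[a,h](σ[f>=5]((ρ[h/f](S) ⋈[h=f] π[f](γ[d; SUM(h)→f](R))))) → 2

|E| = 2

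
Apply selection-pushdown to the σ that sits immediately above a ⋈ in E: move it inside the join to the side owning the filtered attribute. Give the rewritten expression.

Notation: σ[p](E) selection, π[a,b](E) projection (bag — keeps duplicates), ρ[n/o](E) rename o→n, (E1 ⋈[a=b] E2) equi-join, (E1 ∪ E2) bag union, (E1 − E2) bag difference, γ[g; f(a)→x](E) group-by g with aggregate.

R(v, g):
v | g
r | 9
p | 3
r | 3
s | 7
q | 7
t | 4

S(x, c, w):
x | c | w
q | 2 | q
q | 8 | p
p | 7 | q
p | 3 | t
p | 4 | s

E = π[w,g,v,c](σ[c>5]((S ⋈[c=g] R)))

σ filters on c, owned by the left side.
E' = π[w,g,v,c]((σ[c>5](S) ⋈[c=g] R))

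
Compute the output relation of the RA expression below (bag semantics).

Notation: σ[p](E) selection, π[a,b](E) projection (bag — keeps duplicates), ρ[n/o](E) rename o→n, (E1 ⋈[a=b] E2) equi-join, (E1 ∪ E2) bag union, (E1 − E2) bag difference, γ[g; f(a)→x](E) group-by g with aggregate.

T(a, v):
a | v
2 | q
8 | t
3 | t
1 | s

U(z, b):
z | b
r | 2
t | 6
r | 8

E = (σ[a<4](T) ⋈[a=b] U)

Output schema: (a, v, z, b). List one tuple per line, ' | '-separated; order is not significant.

Stepwise |·|:
  T → 4
  σ[a<4](T) → 3
  U → 3
  (σ[a<4](T) ⋈[a=b] U) → 1

== RESULT ==
a | v | z | b
2 | q | r | 2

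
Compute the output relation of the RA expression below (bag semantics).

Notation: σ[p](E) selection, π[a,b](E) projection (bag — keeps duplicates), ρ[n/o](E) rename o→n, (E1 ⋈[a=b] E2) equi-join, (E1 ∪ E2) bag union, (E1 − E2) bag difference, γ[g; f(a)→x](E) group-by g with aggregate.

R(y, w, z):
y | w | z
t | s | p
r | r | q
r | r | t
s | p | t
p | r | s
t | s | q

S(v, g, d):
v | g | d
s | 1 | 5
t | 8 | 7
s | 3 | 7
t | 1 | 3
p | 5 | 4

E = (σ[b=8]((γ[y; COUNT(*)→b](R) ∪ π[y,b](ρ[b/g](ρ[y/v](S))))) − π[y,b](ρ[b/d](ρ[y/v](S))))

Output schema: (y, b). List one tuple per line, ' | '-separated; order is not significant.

Subexpression sizes:
  R → 6
  γ[y; COUNT(*)→b](R) → 4
  S → 5
  ρ[y/v](S) → 5
  ρ[b/g](ρ[y/v](S)) → 5
  π[y,b](ρ[b/g](ρ[y/v](S))) → 5
  (γ[y; COUNT(*)→b](R) ∪ π[y,b](ρ[b/g](ρ[y/v](S)))) → 9
  σ[b=8]((γ[y; COUNT(*)→b](R) ∪ π[y,b](ρ[b/g](ρ[y/v](S))))) → 1
  S → 5
  ρ[y/v](S) → 5
  ρ[b/d](ρ[y/v](S)) → 5
  π[y,b](ρ[b/d](ρ[y/v](S))) → 5
  (σ[b=8]((γ[y; COUNT(*)→b](R) ∪ π[y,b](ρ[b/g](ρ[y/v](S))))) − π[y,b](ρ[b/d](ρ[y/v](S)))) → 1

== RESULT ==
y | b
t | 8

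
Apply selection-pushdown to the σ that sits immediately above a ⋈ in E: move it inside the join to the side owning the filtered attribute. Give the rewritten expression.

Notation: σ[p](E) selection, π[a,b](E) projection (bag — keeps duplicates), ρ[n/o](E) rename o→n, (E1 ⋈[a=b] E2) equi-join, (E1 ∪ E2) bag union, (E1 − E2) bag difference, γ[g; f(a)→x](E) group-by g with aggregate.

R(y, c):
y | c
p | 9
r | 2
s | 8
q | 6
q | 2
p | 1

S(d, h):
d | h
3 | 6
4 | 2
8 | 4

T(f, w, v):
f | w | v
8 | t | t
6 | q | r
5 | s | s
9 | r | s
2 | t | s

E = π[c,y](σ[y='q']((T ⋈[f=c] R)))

σ filters on y, owned by the right side.
E' = π[c,y]((T ⋈[f=c] σ[y='q'](R)))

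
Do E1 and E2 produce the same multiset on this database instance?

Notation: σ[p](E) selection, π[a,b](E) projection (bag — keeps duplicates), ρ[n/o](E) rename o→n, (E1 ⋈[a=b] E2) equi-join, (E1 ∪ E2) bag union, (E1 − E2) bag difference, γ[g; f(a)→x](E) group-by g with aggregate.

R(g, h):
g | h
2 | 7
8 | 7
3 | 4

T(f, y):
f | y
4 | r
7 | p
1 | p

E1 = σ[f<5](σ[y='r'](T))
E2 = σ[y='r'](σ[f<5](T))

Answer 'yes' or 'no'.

E1 stepwise |·|:
  T → 3
  σ[y='r'](T) → 1
  σ[f<5](σ[y='r'](T)) → 1
E2 stepwise |·|:
  T → 3
  σ[f<5](T) → 2
  σ[y='r'](σ[f<5](T)) → 1

E1 and E2 produce the same multiset:
f | y
4 | r

yes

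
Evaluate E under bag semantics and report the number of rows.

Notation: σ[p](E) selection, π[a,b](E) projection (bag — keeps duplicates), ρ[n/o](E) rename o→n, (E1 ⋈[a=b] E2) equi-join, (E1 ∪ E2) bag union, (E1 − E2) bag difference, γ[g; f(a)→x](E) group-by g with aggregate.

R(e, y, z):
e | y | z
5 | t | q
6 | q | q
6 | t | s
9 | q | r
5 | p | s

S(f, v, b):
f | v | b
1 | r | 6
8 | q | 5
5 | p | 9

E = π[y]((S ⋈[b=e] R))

Subexpression sizes:
  S → 3
  R → 5
  (S ⋈[b=e] R) → 5
  π[y]((S ⋈[b=e] R)) → 5

|E| = 5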